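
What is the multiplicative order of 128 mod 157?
52

157 is prime, so ord(128) divides φ(157) = 156.
Divisors of 156: 1, 2, 3, 4, 6, 12, 13, 26, 39, 52, 78, 156.
Repeated squaring: 128^1 ≡ 128, 128^2 ≡ 56, 128^4 ≡ 153, 128^8 ≡ 16, 128^16 ≡ 99, 128^32 ≡ 67, 128^64 ≡ 93, 128^128 ≡ 14 (mod 157).
Test 128^d mod 157 for each divisor d in increasing order:
128^1 ≡ 128
128^2 ≡ 56
128^3 = 128^2·128^1 ≡ 103
128^4 ≡ 153
128^6 = 128^4·128^2 ≡ 90
128^12 = 128^8·128^4 ≡ 93
128^13 = 128^8·128^4·128^1 ≡ 129
128^26 = 128^16·128^8·128^2 ≡ 156
128^39 = 128^32·128^4·128^2·128^1 ≡ 28
128^52 = 128^32·128^16·128^4 ≡ 1  ← first divisor giving 1
The order is 52.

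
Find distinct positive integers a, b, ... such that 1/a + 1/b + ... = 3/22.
1/8 + 1/88

Greedy algorithm:
3/22: ceiling(22/3) = 8, use 1/8
1/88: ceiling(88/1) = 88, use 1/88
Result: 3/22 = 1/8 + 1/88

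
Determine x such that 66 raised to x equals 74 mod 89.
63

Baby-step giant-step with step n = ⌈√89⌉ = 10.
Baby steps 66^j mod 89 (j:value) for j=0..9: 0:1, 1:66, 2:84, 3:26, 4:25, 5:48, 6:53, 7:27, 8:2, 9:43.
Giant-step multiplier: 66^(-10) ≡ 66^(88-10) = 66^78 ≡ 80 (mod 89).
Giant steps γ_i = 74·80^i mod 89: γ_0=74, γ_1=46, γ_2=31, γ_3=77, γ_4=19, γ_5=7, γ_6=26 (in table at j=3).
x = i·n + j = 6·10 + 3 = 63.
Check: 66^63 ≡ 74 (mod 89).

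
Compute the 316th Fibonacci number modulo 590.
207

Matrix identity: Q^n = [[F_(n+1), F_n], [F_n, F_(n-1)]] with Q = [[1,1],[1,0]].
n = 316 = 100111100₂. Square-and-multiply, entries mod 590:
Q^1 = [[1,1],[1,0]]
Q^2 = (Q^1)² = [[2,1],[1,1]]
Q^4 = (Q^2)² = [[5,3],[3,2]]
Q^9 = (Q^4)²·Q = [[55,34],[34,21]]
Q^19 = (Q^9)²·Q = [[275,51],[51,224]]
Q^39 = (Q^19)²·Q = [[425,346],[346,79]]
Q^79 = (Q^39)²·Q = [[365,31],[31,334]]
Q^158 = (Q^79)² = [[256,429],[429,417]]
Q^316 = (Q^158)² = [[7,207],[207,390]]
F_316 mod 590 = Q^316[0][1] = 207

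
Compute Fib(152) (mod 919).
678

Matrix identity: Q^n = [[F_(n+1), F_n], [F_n, F_(n-1)]] with Q = [[1,1],[1,0]].
n = 152 = 10011000₂. Square-and-multiply, entries mod 919:
Q^1 = [[1,1],[1,0]]
Q^2 = (Q^1)² = [[2,1],[1,1]]
Q^4 = (Q^2)² = [[5,3],[3,2]]
Q^9 = (Q^4)²·Q = [[55,34],[34,21]]
Q^19 = (Q^9)²·Q = [[332,505],[505,746]]
Q^38 = (Q^19)² = [[406,342],[342,64]]
Q^76 = (Q^38)² = [[586,834],[834,671]]
Q^152 = (Q^76)² = [[482,678],[678,723]]
F_152 mod 919 = Q^152[0][1] = 678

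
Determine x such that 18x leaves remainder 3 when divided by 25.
x ≡ 21 (mod 25)

gcd(18, 25) = 1, which divides 3, so solutions exist.
Find 18^(-1) mod 25 by the extended Euclidean algorithm:
25 = 1 × 18 + 7  ⟹  7 = (1)·25 + (-1)·18
18 = 2 × 7 + 4  ⟹  4 = (-2)·25 + (3)·18
7 = 1 × 4 + 3  ⟹  3 = (3)·25 + (-4)·18
4 = 1 × 3 + 1  ⟹  1 = (-5)·25 + (7)·18
So (7)·18 ≡ 1 (mod 25), i.e. 18^(-1) ≡ 7 (mod 25).
x ≡ 7 × 3 = 21 ≡ 21 (mod 25).
Check: 18 × 21 = 378 ≡ 3 (mod 25).
Unique solution: x ≡ 21 (mod 25)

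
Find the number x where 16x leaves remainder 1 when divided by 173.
119

gcd(16, 173) = 1, so the inverse exists.
Extended Euclidean algorithm on (173, 16):
173 = 10 × 16 + 13  ⟹  13 = (1)·173 + (-10)·16
16 = 1 × 13 + 3  ⟹  3 = (-1)·173 + (11)·16
13 = 4 × 3 + 1  ⟹  1 = (5)·173 + (-54)·16
So (-54)·16 ≡ 1 (mod 173), i.e. 16^(-1) ≡ -54 ≡ 119 (mod 173).
Check: 16 × 119 = 1904 ≡ 1 (mod 173)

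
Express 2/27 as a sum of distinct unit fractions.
1/14 + 1/378

Greedy algorithm:
2/27: ceiling(27/2) = 14, use 1/14
1/378: ceiling(378/1) = 378, use 1/378
Result: 2/27 = 1/14 + 1/378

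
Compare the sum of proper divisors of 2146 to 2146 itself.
deficient

Proper divisors of 2146: sum = 1 + 2 + 29 + 37 + 58 + 74 + 1073 = 1274
Since 1274 < 2146, 2146 is deficient.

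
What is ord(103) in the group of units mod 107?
106

107 is prime, so ord(103) divides φ(107) = 106.
Divisors of 106: 1, 2, 53, 106.
Repeated squaring: 103^1 ≡ 103, 103^2 ≡ 16, 103^4 ≡ 42, 103^8 ≡ 52, 103^16 ≡ 29, 103^32 ≡ 92, 103^64 ≡ 11 (mod 107).
Test 103^d mod 107 for each divisor d in increasing order:
103^1 ≡ 103
103^2 ≡ 16
103^53 = 103^32·103^16·103^4·103^1 ≡ 106
103^106 = 103^64·103^32·103^8·103^2 ≡ 1  ← first divisor giving 1
The order is 106.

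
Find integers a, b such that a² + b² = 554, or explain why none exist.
5² + 23² (a=5, b=23)

Factorization: 554 = 2 × 277
By Fermat: n is sum of two squares iff every prime p ≡ 3 (mod 4) appears to even power.
All primes ≡ 3 (mod 4) appear to even power.
Search a = 0, 1, 2, … for 554 - a² a perfect square: first hit at a = 5: 554 - 25 = 529 = 23².
554 = 5² + 23² = 25 + 529 ✓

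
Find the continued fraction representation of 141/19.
[7; 2, 2, 1, 2]

Euclidean algorithm steps:
141 = 7 × 19 + 8
19 = 2 × 8 + 3
8 = 2 × 3 + 2
3 = 1 × 2 + 1
2 = 2 × 1 + 0
Continued fraction: [7; 2, 2, 1, 2]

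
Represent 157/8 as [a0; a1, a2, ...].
[19; 1, 1, 1, 2]

Euclidean algorithm steps:
157 = 19 × 8 + 5
8 = 1 × 5 + 3
5 = 1 × 3 + 2
3 = 1 × 2 + 1
2 = 2 × 1 + 0
Continued fraction: [19; 1, 1, 1, 2]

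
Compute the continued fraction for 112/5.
[22; 2, 2]

Euclidean algorithm steps:
112 = 22 × 5 + 2
5 = 2 × 2 + 1
2 = 2 × 1 + 0
Continued fraction: [22; 2, 2]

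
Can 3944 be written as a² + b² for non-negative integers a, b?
10² + 62² (a=10, b=62)

Factorization: 3944 = 2^3 × 17 × 29
By Fermat: n is sum of two squares iff every prime p ≡ 3 (mod 4) appears to even power.
All primes ≡ 3 (mod 4) appear to even power.
Search a = 0, 1, 2, … for 3944 - a² a perfect square: first hit at a = 10: 3944 - 100 = 3844 = 62².
3944 = 10² + 62² = 100 + 3844 ✓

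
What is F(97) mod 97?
96

Matrix identity: Q^n = [[F_(n+1), F_n], [F_n, F_(n-1)]] with Q = [[1,1],[1,0]].
n = 97 = 1100001₂. Square-and-multiply, entries mod 97:
Q^1 = [[1,1],[1,0]]
Q^3 = (Q^1)²·Q = [[3,2],[2,1]]
Q^6 = (Q^3)² = [[13,8],[8,5]]
Q^12 = (Q^6)² = [[39,47],[47,89]]
Q^24 = (Q^12)² = [[44,2],[2,42]]
Q^48 = (Q^24)² = [[0,75],[75,22]]
Q^97 = (Q^48)²·Q = [[0,96],[96,1]]
F_97 mod 97 = Q^97[0][1] = 96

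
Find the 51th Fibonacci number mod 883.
618

Matrix identity: Q^n = [[F_(n+1), F_n], [F_n, F_(n-1)]] with Q = [[1,1],[1,0]].
n = 51 = 110011₂. Square-and-multiply, entries mod 883:
Q^1 = [[1,1],[1,0]]
Q^3 = (Q^1)²·Q = [[3,2],[2,1]]
Q^6 = (Q^3)² = [[13,8],[8,5]]
Q^12 = (Q^6)² = [[233,144],[144,89]]
Q^25 = (Q^12)²·Q = [[422,853],[853,452]]
Q^51 = (Q^25)²·Q = [[5,618],[618,270]]
F_51 mod 883 = Q^51[0][1] = 618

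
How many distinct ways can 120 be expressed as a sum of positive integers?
1844349560

p(n) counts ways to write n as a sum of positive integers (order ignored).
Euler's pentagonal recurrence: p(k) = p(k-1) + p(k-2) - p(k-5) - p(k-7) + p(k-12) + p(k-15) - ... (offsets j(3j∓1)/2, signs ++--, p(0)=1, p(<0)=0).
DP table for k = 0..119: p(0)=1, p(1)=1, p(2)=2, p(3)=3, p(4)=5, p(5)=7, p(6)=11, p(7)=15, p(8)=22, p(9)=30, p(10)=42, p(11)=56, p(12)=77, p(13)=101, p(14)=135, p(15)=176, p(16)=231, p(17)=297, p(18)=385, p(19)=490, p(20)=627, p(21)=792, p(22)=1002, p(23)=1255, p(24)=1575, p(25)=1958, p(26)=2436, p(27)=3010, p(28)=3718, p(29)=4565, p(30)=5604, p(31)=6842, p(32)=8349, p(33)=10143, p(34)=12310, p(35)=14883, p(36)=17977, p(37)=21637, p(38)=26015, p(39)=31185, p(40)=37338, p(41)=44583, p(42)=53174, p(43)=63261, p(44)=75175, p(45)=89134, p(46)=105558, p(47)=124754, p(48)=147273, p(49)=173525, p(50)=204226, p(51)=239943, p(52)=281589, p(53)=329931, p(54)=386155, p(55)=451276, p(56)=526823, p(57)=614154, p(58)=715220, p(59)=831820, p(60)=966467, p(61)=1121505, p(62)=1300156, p(63)=1505499, p(64)=1741630, p(65)=2012558, p(66)=2323520, p(67)=2679689, p(68)=3087735, p(69)=3554345, p(70)=4087968, p(71)=4697205, p(72)=5392783, p(73)=6185689, p(74)=7089500, p(75)=8118264, p(76)=9289091, p(77)=10619863, p(78)=12132164, p(79)=13848650, p(80)=15796476, p(81)=18004327, p(82)=20506255, p(83)=23338469, p(84)=26543660, p(85)=30167357, p(86)=34262962, p(87)=38887673, p(88)=44108109, p(89)=49995925, p(90)=56634173, p(91)=64112359, p(92)=72533807, p(93)=82010177, p(94)=92669720, p(95)=104651419, p(96)=118114304, p(97)=133230930, p(98)=150198136, p(99)=169229875, p(100)=190569292, p(101)=214481126, p(102)=241265379, p(103)=271248950, p(104)=304801365, p(105)=342325709, p(106)=384276336, p(107)=431149389, p(108)=483502844, p(109)=541946240, p(110)=607163746, p(111)=679903203, p(112)=761002156, p(113)=851376628, p(114)=952050665, p(115)=1064144451, p(116)=1188908248, p(117)=1327710076, p(118)=1482074143, p(119)=1653668665.
Final step: p(120) = p(119) + p(118) - p(115) - p(113) + p(108) + p(105) - p(98) - p(94) + p(85) + p(80) - p(69) - p(63) + p(50) + p(43) - p(28) - p(20) + p(3)
= 1653668665 + 1482074143 - 1064144451 - 851376628 + 483502844 + 342325709 - 150198136 - 92669720 + 30167357 + 15796476 - 3554345 - 1505499 + 204226 + 63261 - 3718 - 627 + 3
= 1844349560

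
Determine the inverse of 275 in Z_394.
245

gcd(275, 394) = 1, so the inverse exists.
Extended Euclidean algorithm on (394, 275):
394 = 1 × 275 + 119  ⟹  119 = (1)·394 + (-1)·275
275 = 2 × 119 + 37  ⟹  37 = (-2)·394 + (3)·275
119 = 3 × 37 + 8  ⟹  8 = (7)·394 + (-10)·275
37 = 4 × 8 + 5  ⟹  5 = (-30)·394 + (43)·275
8 = 1 × 5 + 3  ⟹  3 = (37)·394 + (-53)·275
5 = 1 × 3 + 2  ⟹  2 = (-67)·394 + (96)·275
3 = 1 × 2 + 1  ⟹  1 = (104)·394 + (-149)·275
So (-149)·275 ≡ 1 (mod 394), i.e. 275^(-1) ≡ -149 ≡ 245 (mod 394).
Check: 275 × 245 = 67375 ≡ 1 (mod 394)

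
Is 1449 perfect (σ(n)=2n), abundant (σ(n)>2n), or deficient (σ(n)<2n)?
deficient

Proper divisors of 1449: sum = 1 + 3 + 7 + 9 + 21 + 23 + 63 + 69 + 161 + 207 + 483 = 1047
Since 1047 < 1449, 1449 is deficient.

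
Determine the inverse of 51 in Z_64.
59

gcd(51, 64) = 1, so the inverse exists.
Extended Euclidean algorithm on (64, 51):
64 = 1 × 51 + 13  ⟹  13 = (1)·64 + (-1)·51
51 = 3 × 13 + 12  ⟹  12 = (-3)·64 + (4)·51
13 = 1 × 12 + 1  ⟹  1 = (4)·64 + (-5)·51
So (-5)·51 ≡ 1 (mod 64), i.e. 51^(-1) ≡ -5 ≡ 59 (mod 64).
Check: 51 × 59 = 3009 ≡ 1 (mod 64)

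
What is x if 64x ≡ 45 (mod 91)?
x ≡ 59 (mod 91)

gcd(64, 91) = 1, which divides 45, so solutions exist.
Find 64^(-1) mod 91 by the extended Euclidean algorithm:
91 = 1 × 64 + 27  ⟹  27 = (1)·91 + (-1)·64
64 = 2 × 27 + 10  ⟹  10 = (-2)·91 + (3)·64
27 = 2 × 10 + 7  ⟹  7 = (5)·91 + (-7)·64
10 = 1 × 7 + 3  ⟹  3 = (-7)·91 + (10)·64
7 = 2 × 3 + 1  ⟹  1 = (19)·91 + (-27)·64
So (-27)·64 ≡ 1 (mod 91), i.e. 64^(-1) ≡ -27 ≡ 64 (mod 91).
x ≡ 64 × 45 = 2880 ≡ 59 (mod 91).
Check: 64 × 59 = 3776 ≡ 45 (mod 91).
Unique solution: x ≡ 59 (mod 91)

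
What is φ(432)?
144

432 = 2^4 × 3^3
φ(n) = n × ∏(1 - 1/p) for each prime p dividing n
φ(432) = 432 × (1 - 1/2) × (1 - 1/3) = 144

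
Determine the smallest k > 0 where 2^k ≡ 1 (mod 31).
5

31 is prime, so ord(2) divides φ(31) = 30.
Divisors of 30: 1, 2, 3, 5, 6, 10, 15, 30.
Repeated squaring: 2^1 ≡ 2, 2^2 ≡ 4, 2^4 ≡ 16, 2^8 ≡ 8, 2^16 ≡ 2 (mod 31).
Test 2^d mod 31 for each divisor d in increasing order:
2^1 ≡ 2
2^2 ≡ 4
2^3 = 2^2·2^1 ≡ 8
2^5 = 2^4·2^1 ≡ 1  ← first divisor giving 1
The order is 5.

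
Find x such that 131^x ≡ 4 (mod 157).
54

Baby-step giant-step with step n = ⌈√157⌉ = 13.
Baby steps 131^j mod 157 (j:value) for j=0..12: 0:1, 1:131, 2:48, 3:8, 4:106, 5:70, 6:64, 7:63, 8:89, 9:41, 10:33, 11:84, 12:14.
Giant-step multiplier: 131^(-13) ≡ 131^(156-13) = 131^143 ≡ 135 (mod 157).
Giant steps γ_i = 4·135^i mod 157: γ_0=4, γ_1=69, γ_2=52, γ_3=112, γ_4=48 (in table at j=2).
x = i·n + j = 4·13 + 2 = 54.
Check: 131^54 ≡ 4 (mod 157).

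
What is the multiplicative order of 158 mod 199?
99

199 is prime, so ord(158) divides φ(199) = 198.
Divisors of 198: 1, 2, 3, 6, 9, 11, 18, 22, 33, 66, 99, 198.
Repeated squaring: 158^1 ≡ 158, 158^2 ≡ 89, 158^4 ≡ 160, 158^8 ≡ 128, 158^16 ≡ 66, 158^32 ≡ 177, 158^64 ≡ 86, 158^128 ≡ 33 (mod 199).
Test 158^d mod 199 for each divisor d in increasing order:
158^1 ≡ 158
158^2 ≡ 89
158^3 = 158^2·158^1 ≡ 132
158^6 = 158^4·158^2 ≡ 111
158^9 = 158^8·158^1 ≡ 125
158^11 = 158^8·158^2·158^1 ≡ 180
158^18 = 158^16·158^2 ≡ 103
158^22 = 158^16·158^4·158^2 ≡ 162
158^33 = 158^32·158^1 ≡ 106
158^66 = 158^64·158^2 ≡ 92
158^99 = 158^64·158^32·158^2·158^1 ≡ 1  ← first divisor giving 1
The order is 99.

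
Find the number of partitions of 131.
5964539504

p(n) counts ways to write n as a sum of positive integers (order ignored).
Euler's pentagonal recurrence: p(k) = p(k-1) + p(k-2) - p(k-5) - p(k-7) + p(k-12) + p(k-15) - ... (offsets j(3j∓1)/2, signs ++--, p(0)=1, p(<0)=0).
DP table for k = 0..130: p(0)=1, p(1)=1, p(2)=2, p(3)=3, p(4)=5, p(5)=7, p(6)=11, p(7)=15, p(8)=22, p(9)=30, p(10)=42, p(11)=56, p(12)=77, p(13)=101, p(14)=135, p(15)=176, p(16)=231, p(17)=297, p(18)=385, p(19)=490, p(20)=627, p(21)=792, p(22)=1002, p(23)=1255, p(24)=1575, p(25)=1958, p(26)=2436, p(27)=3010, p(28)=3718, p(29)=4565, p(30)=5604, p(31)=6842, p(32)=8349, p(33)=10143, p(34)=12310, p(35)=14883, p(36)=17977, p(37)=21637, p(38)=26015, p(39)=31185, p(40)=37338, p(41)=44583, p(42)=53174, p(43)=63261, p(44)=75175, p(45)=89134, p(46)=105558, p(47)=124754, p(48)=147273, p(49)=173525, p(50)=204226, p(51)=239943, p(52)=281589, p(53)=329931, p(54)=386155, p(55)=451276, p(56)=526823, p(57)=614154, p(58)=715220, p(59)=831820, p(60)=966467, p(61)=1121505, p(62)=1300156, p(63)=1505499, p(64)=1741630, p(65)=2012558, p(66)=2323520, p(67)=2679689, p(68)=3087735, p(69)=3554345, p(70)=4087968, p(71)=4697205, p(72)=5392783, p(73)=6185689, p(74)=7089500, p(75)=8118264, p(76)=9289091, p(77)=10619863, p(78)=12132164, p(79)=13848650, p(80)=15796476, p(81)=18004327, p(82)=20506255, p(83)=23338469, p(84)=26543660, p(85)=30167357, p(86)=34262962, p(87)=38887673, p(88)=44108109, p(89)=49995925, p(90)=56634173, p(91)=64112359, p(92)=72533807, p(93)=82010177, p(94)=92669720, p(95)=104651419, p(96)=118114304, p(97)=133230930, p(98)=150198136, p(99)=169229875, p(100)=190569292, p(101)=214481126, p(102)=241265379, p(103)=271248950, p(104)=304801365, p(105)=342325709, p(106)=384276336, p(107)=431149389, p(108)=483502844, p(109)=541946240, p(110)=607163746, p(111)=679903203, p(112)=761002156, p(113)=851376628, p(114)=952050665, p(115)=1064144451, p(116)=1188908248, p(117)=1327710076, p(118)=1482074143, p(119)=1653668665, p(120)=1844349560, p(121)=2056148051, p(122)=2291320912, p(123)=2552338241, p(124)=2841940500, p(125)=3163127352, p(126)=3519222692, p(127)=3913864295, p(128)=4351078600, p(129)=4835271870, p(130)=5371315400.
Final step: p(131) = p(130) + p(129) - p(126) - p(124) + p(119) + p(116) - p(109) - p(105) + p(96) + p(91) - p(80) - p(74) + p(61) + p(54) - p(39) - p(31) + p(14) + p(5)
= 5371315400 + 4835271870 - 3519222692 - 2841940500 + 1653668665 + 1188908248 - 541946240 - 342325709 + 118114304 + 64112359 - 15796476 - 7089500 + 1121505 + 386155 - 31185 - 6842 + 135 + 7
= 5964539504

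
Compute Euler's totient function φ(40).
16

40 = 2^3 × 5
φ(n) = n × ∏(1 - 1/p) for each prime p dividing n
φ(40) = 40 × (1 - 1/2) × (1 - 1/5) = 16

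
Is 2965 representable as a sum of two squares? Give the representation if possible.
7² + 54² (a=7, b=54)

Factorization: 2965 = 5 × 593
By Fermat: n is sum of two squares iff every prime p ≡ 3 (mod 4) appears to even power.
All primes ≡ 3 (mod 4) appear to even power.
Search a = 0, 1, 2, … for 2965 - a² a perfect square: first hit at a = 7: 2965 - 49 = 2916 = 54².
2965 = 7² + 54² = 49 + 2916 ✓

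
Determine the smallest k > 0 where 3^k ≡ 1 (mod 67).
22

67 is prime, so ord(3) divides φ(67) = 66.
Divisors of 66: 1, 2, 3, 6, 11, 22, 33, 66.
Repeated squaring: 3^1 ≡ 3, 3^2 ≡ 9, 3^4 ≡ 14, 3^8 ≡ 62, 3^16 ≡ 25, 3^32 ≡ 22, 3^64 ≡ 15 (mod 67).
Test 3^d mod 67 for each divisor d in increasing order:
3^1 ≡ 3
3^2 ≡ 9
3^3 = 3^2·3^1 ≡ 27
3^6 = 3^4·3^2 ≡ 59
3^11 = 3^8·3^2·3^1 ≡ 66
3^22 = 3^16·3^4·3^2 ≡ 1  ← first divisor giving 1
The order is 22.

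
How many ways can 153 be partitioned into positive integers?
54770336324

p(n) counts ways to write n as a sum of positive integers (order ignored).
Euler's pentagonal recurrence: p(k) = p(k-1) + p(k-2) - p(k-5) - p(k-7) + p(k-12) + p(k-15) - ... (offsets j(3j∓1)/2, signs ++--, p(0)=1, p(<0)=0).
DP table for k = 0..152: p(0)=1, p(1)=1, p(2)=2, p(3)=3, p(4)=5, p(5)=7, p(6)=11, p(7)=15, p(8)=22, p(9)=30, p(10)=42, p(11)=56, p(12)=77, p(13)=101, p(14)=135, p(15)=176, p(16)=231, p(17)=297, p(18)=385, p(19)=490, p(20)=627, p(21)=792, p(22)=1002, p(23)=1255, p(24)=1575, p(25)=1958, p(26)=2436, p(27)=3010, p(28)=3718, p(29)=4565, p(30)=5604, p(31)=6842, p(32)=8349, p(33)=10143, p(34)=12310, p(35)=14883, p(36)=17977, p(37)=21637, p(38)=26015, p(39)=31185, p(40)=37338, p(41)=44583, p(42)=53174, p(43)=63261, p(44)=75175, p(45)=89134, p(46)=105558, p(47)=124754, p(48)=147273, p(49)=173525, p(50)=204226, p(51)=239943, p(52)=281589, p(53)=329931, p(54)=386155, p(55)=451276, p(56)=526823, p(57)=614154, p(58)=715220, p(59)=831820, p(60)=966467, p(61)=1121505, p(62)=1300156, p(63)=1505499, p(64)=1741630, p(65)=2012558, p(66)=2323520, p(67)=2679689, p(68)=3087735, p(69)=3554345, p(70)=4087968, p(71)=4697205, p(72)=5392783, p(73)=6185689, p(74)=7089500, p(75)=8118264, p(76)=9289091, p(77)=10619863, p(78)=12132164, p(79)=13848650, p(80)=15796476, p(81)=18004327, p(82)=20506255, p(83)=23338469, p(84)=26543660, p(85)=30167357, p(86)=34262962, p(87)=38887673, p(88)=44108109, p(89)=49995925, p(90)=56634173, p(91)=64112359, p(92)=72533807, p(93)=82010177, p(94)=92669720, p(95)=104651419, p(96)=118114304, p(97)=133230930, p(98)=150198136, p(99)=169229875, p(100)=190569292, p(101)=214481126, p(102)=241265379, p(103)=271248950, p(104)=304801365, p(105)=342325709, p(106)=384276336, p(107)=431149389, p(108)=483502844, p(109)=541946240, p(110)=607163746, p(111)=679903203, p(112)=761002156, p(113)=851376628, p(114)=952050665, p(115)=1064144451, p(116)=1188908248, p(117)=1327710076, p(118)=1482074143, p(119)=1653668665, p(120)=1844349560, p(121)=2056148051, p(122)=2291320912, p(123)=2552338241, p(124)=2841940500, p(125)=3163127352, p(126)=3519222692, p(127)=3913864295, p(128)=4351078600, p(129)=4835271870, p(130)=5371315400, p(131)=5964539504, p(132)=6620830889, p(133)=7346629512, p(134)=8149040695, p(135)=9035836076, p(136)=10015581680, p(137)=11097645016, p(138)=12292341831, p(139)=13610949895, p(140)=15065878135, p(141)=16670689208, p(142)=18440293320, p(143)=20390982757, p(144)=22540654445, p(145)=24908858009, p(146)=27517052599, p(147)=30388671978, p(148)=33549419497, p(149)=37027355200, p(150)=40853235313, p(151)=45060624582, p(152)=49686288421.
Final step: p(153) = p(152) + p(151) - p(148) - p(146) + p(141) + p(138) - p(131) - p(127) + p(118) + p(113) - p(102) - p(96) + p(83) + p(76) - p(61) - p(53) + p(36) + p(27) - p(8)
= 49686288421 + 45060624582 - 33549419497 - 27517052599 + 16670689208 + 12292341831 - 5964539504 - 3913864295 + 1482074143 + 851376628 - 241265379 - 118114304 + 23338469 + 9289091 - 1121505 - 329931 + 17977 + 3010 - 22
= 54770336324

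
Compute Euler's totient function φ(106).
52

106 = 2 × 53
φ(n) = n × ∏(1 - 1/p) for each prime p dividing n
φ(106) = 106 × (1 - 1/2) × (1 - 1/53) = 52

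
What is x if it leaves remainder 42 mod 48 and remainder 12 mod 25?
762

Using Chinese Remainder Theorem:
M = 48 × 25 = 1200
M1 = 25, M2 = 48
y1 = 25^(-1) mod 48 = 25
y2 = 48^(-1) mod 25 = 12
x = (42×25×25 + 12×48×12) mod 1200 = 762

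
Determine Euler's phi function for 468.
144

468 = 2^2 × 3^2 × 13
φ(n) = n × ∏(1 - 1/p) for each prime p dividing n
φ(468) = 468 × (1 - 1/2) × (1 - 1/3) × (1 - 1/13) = 144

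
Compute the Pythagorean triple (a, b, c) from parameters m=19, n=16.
(105, 608, 617)

Euclid's formula: a = m² - n², b = 2mn, c = m² + n²
m = 19, n = 16
a = 19² - 16² = 361 - 256 = 105
b = 2 × 19 × 16 = 608
c = 19² + 16² = 361 + 256 = 617
Verification: 105² + 608² = 11025 + 369664 = 380689 = 617² ✓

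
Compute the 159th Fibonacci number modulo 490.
456

Matrix identity: Q^n = [[F_(n+1), F_n], [F_n, F_(n-1)]] with Q = [[1,1],[1,0]].
n = 159 = 10011111₂. Square-and-multiply, entries mod 490:
Q^1 = [[1,1],[1,0]]
Q^2 = (Q^1)² = [[2,1],[1,1]]
Q^4 = (Q^2)² = [[5,3],[3,2]]
Q^9 = (Q^4)²·Q = [[55,34],[34,21]]
Q^19 = (Q^9)²·Q = [[395,261],[261,134]]
Q^39 = (Q^19)²·Q = [[105,216],[216,379]]
Q^79 = (Q^39)²·Q = [[35,351],[351,174]]
Q^159 = (Q^79)²·Q = [[315,456],[456,349]]
F_159 mod 490 = Q^159[0][1] = 456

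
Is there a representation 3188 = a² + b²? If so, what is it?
22² + 52² (a=22, b=52)

Factorization: 3188 = 2^2 × 797
By Fermat: n is sum of two squares iff every prime p ≡ 3 (mod 4) appears to even power.
All primes ≡ 3 (mod 4) appear to even power.
Search a = 0, 1, 2, … for 3188 - a² a perfect square: first hit at a = 22: 3188 - 484 = 2704 = 52².
3188 = 22² + 52² = 484 + 2704 ✓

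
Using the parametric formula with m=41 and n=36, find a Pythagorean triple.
(385, 2952, 2977)

Euclid's formula: a = m² - n², b = 2mn, c = m² + n²
m = 41, n = 36
a = 41² - 36² = 1681 - 1296 = 385
b = 2 × 41 × 36 = 2952
c = 41² + 36² = 1681 + 1296 = 2977
Verification: 385² + 2952² = 148225 + 8714304 = 8862529 = 2977² ✓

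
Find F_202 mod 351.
190

Matrix identity: Q^n = [[F_(n+1), F_n], [F_n, F_(n-1)]] with Q = [[1,1],[1,0]].
n = 202 = 11001010₂. Square-and-multiply, entries mod 351:
Q^1 = [[1,1],[1,0]]
Q^3 = (Q^1)²·Q = [[3,2],[2,1]]
Q^6 = (Q^3)² = [[13,8],[8,5]]
Q^12 = (Q^6)² = [[233,144],[144,89]]
Q^25 = (Q^12)²·Q = [[298,262],[262,36]]
Q^50 = (Q^25)² = [[200,109],[109,91]]
Q^101 = (Q^50)²·Q = [[62,284],[284,129]]
Q^202 = (Q^101)² = [[260,190],[190,70]]
F_202 mod 351 = Q^202[0][1] = 190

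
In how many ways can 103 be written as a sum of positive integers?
271248950

p(n) counts ways to write n as a sum of positive integers (order ignored).
Euler's pentagonal recurrence: p(k) = p(k-1) + p(k-2) - p(k-5) - p(k-7) + p(k-12) + p(k-15) - ... (offsets j(3j∓1)/2, signs ++--, p(0)=1, p(<0)=0).
DP table for k = 0..102: p(0)=1, p(1)=1, p(2)=2, p(3)=3, p(4)=5, p(5)=7, p(6)=11, p(7)=15, p(8)=22, p(9)=30, p(10)=42, p(11)=56, p(12)=77, p(13)=101, p(14)=135, p(15)=176, p(16)=231, p(17)=297, p(18)=385, p(19)=490, p(20)=627, p(21)=792, p(22)=1002, p(23)=1255, p(24)=1575, p(25)=1958, p(26)=2436, p(27)=3010, p(28)=3718, p(29)=4565, p(30)=5604, p(31)=6842, p(32)=8349, p(33)=10143, p(34)=12310, p(35)=14883, p(36)=17977, p(37)=21637, p(38)=26015, p(39)=31185, p(40)=37338, p(41)=44583, p(42)=53174, p(43)=63261, p(44)=75175, p(45)=89134, p(46)=105558, p(47)=124754, p(48)=147273, p(49)=173525, p(50)=204226, p(51)=239943, p(52)=281589, p(53)=329931, p(54)=386155, p(55)=451276, p(56)=526823, p(57)=614154, p(58)=715220, p(59)=831820, p(60)=966467, p(61)=1121505, p(62)=1300156, p(63)=1505499, p(64)=1741630, p(65)=2012558, p(66)=2323520, p(67)=2679689, p(68)=3087735, p(69)=3554345, p(70)=4087968, p(71)=4697205, p(72)=5392783, p(73)=6185689, p(74)=7089500, p(75)=8118264, p(76)=9289091, p(77)=10619863, p(78)=12132164, p(79)=13848650, p(80)=15796476, p(81)=18004327, p(82)=20506255, p(83)=23338469, p(84)=26543660, p(85)=30167357, p(86)=34262962, p(87)=38887673, p(88)=44108109, p(89)=49995925, p(90)=56634173, p(91)=64112359, p(92)=72533807, p(93)=82010177, p(94)=92669720, p(95)=104651419, p(96)=118114304, p(97)=133230930, p(98)=150198136, p(99)=169229875, p(100)=190569292, p(101)=214481126, p(102)=241265379.
Final step: p(103) = p(102) + p(101) - p(98) - p(96) + p(91) + p(88) - p(81) - p(77) + p(68) + p(63) - p(52) - p(46) + p(33) + p(26) - p(11) - p(3)
= 241265379 + 214481126 - 150198136 - 118114304 + 64112359 + 44108109 - 18004327 - 10619863 + 3087735 + 1505499 - 281589 - 105558 + 10143 + 2436 - 56 - 3
= 271248950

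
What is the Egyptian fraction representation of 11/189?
1/18 + 1/378

Greedy algorithm:
11/189: ceiling(189/11) = 18, use 1/18
1/378: ceiling(378/1) = 378, use 1/378
Result: 11/189 = 1/18 + 1/378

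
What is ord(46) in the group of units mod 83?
82

83 is prime, so ord(46) divides φ(83) = 82.
Divisors of 82: 1, 2, 41, 82.
Repeated squaring: 46^1 ≡ 46, 46^2 ≡ 41, 46^4 ≡ 21, 46^8 ≡ 26, 46^16 ≡ 12, 46^32 ≡ 61, 46^64 ≡ 69 (mod 83).
Test 46^d mod 83 for each divisor d in increasing order:
46^1 ≡ 46
46^2 ≡ 41
46^41 = 46^32·46^8·46^1 ≡ 82
46^82 = 46^64·46^16·46^2 ≡ 1  ← first divisor giving 1
The order is 82.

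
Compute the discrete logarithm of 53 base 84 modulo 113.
100

Baby-step giant-step with step n = ⌈√113⌉ = 11.
Baby steps 84^j mod 113 (j:value) for j=0..10: 0:1, 1:84, 2:50, 3:19, 4:14, 5:46, 6:22, 7:40, 8:83, 9:79, 10:82.
Giant-step multiplier: 84^(-11) ≡ 84^(112-11) = 84^101 ≡ 45 (mod 113).
Giant steps γ_i = 53·45^i mod 113: γ_0=53, γ_1=12, γ_2=88, γ_3=5, γ_4=112, γ_5=68, γ_6=9, γ_7=66, γ_8=32, γ_9=84 (in table at j=1).
x = i·n + j = 9·11 + 1 = 100.
Check: 84^100 ≡ 53 (mod 113).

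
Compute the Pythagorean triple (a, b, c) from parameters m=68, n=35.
(3399, 4760, 5849)

Euclid's formula: a = m² - n², b = 2mn, c = m² + n²
m = 68, n = 35
a = 68² - 35² = 4624 - 1225 = 3399
b = 2 × 68 × 35 = 4760
c = 68² + 35² = 4624 + 1225 = 5849
Verification: 3399² + 4760² = 11553201 + 22657600 = 34210801 = 5849² ✓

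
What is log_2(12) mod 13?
6

Baby-step giant-step with step n = ⌈√13⌉ = 4.
Baby steps 2^j mod 13 (j:value) for j=0..3: 0:1, 1:2, 2:4, 3:8.
Giant-step multiplier: 2^(-4) ≡ 2^(12-4) = 2^8 ≡ 9 (mod 13).
Giant steps γ_i = 12·9^i mod 13: γ_0=12, γ_1=4 (in table at j=2).
x = i·n + j = 1·4 + 2 = 6.
Check: 2^6 ≡ 12 (mod 13).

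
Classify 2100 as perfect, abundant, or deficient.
abundant

Proper divisors of 2100: sum = 1 + 2 + 3 + 4 + 5 + 6 + 7 + 10 + ... + 420 + 525 + 700 + 1050 (35 divisors) = 4844
Since 4844 > 2100, 2100 is abundant.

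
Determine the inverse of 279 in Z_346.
315

gcd(279, 346) = 1, so the inverse exists.
Extended Euclidean algorithm on (346, 279):
346 = 1 × 279 + 67  ⟹  67 = (1)·346 + (-1)·279
279 = 4 × 67 + 11  ⟹  11 = (-4)·346 + (5)·279
67 = 6 × 11 + 1  ⟹  1 = (25)·346 + (-31)·279
So (-31)·279 ≡ 1 (mod 346), i.e. 279^(-1) ≡ -31 ≡ 315 (mod 346).
Check: 279 × 315 = 87885 ≡ 1 (mod 346)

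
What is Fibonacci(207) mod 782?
748

Matrix identity: Q^n = [[F_(n+1), F_n], [F_n, F_(n-1)]] with Q = [[1,1],[1,0]].
n = 207 = 11001111₂. Square-and-multiply, entries mod 782:
Q^1 = [[1,1],[1,0]]
Q^3 = (Q^1)²·Q = [[3,2],[2,1]]
Q^6 = (Q^3)² = [[13,8],[8,5]]
Q^12 = (Q^6)² = [[233,144],[144,89]]
Q^25 = (Q^12)²·Q = [[183,735],[735,230]]
Q^51 = (Q^25)²·Q = [[647,508],[508,139]]
Q^103 = (Q^51)²·Q = [[711,243],[243,468]]
Q^207 = (Q^103)²·Q = [[251,748],[748,285]]
F_207 mod 782 = Q^207[0][1] = 748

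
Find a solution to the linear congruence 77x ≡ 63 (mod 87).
x ≡ 72 (mod 87)

gcd(77, 87) = 1, which divides 63, so solutions exist.
Find 77^(-1) mod 87 by the extended Euclidean algorithm:
87 = 1 × 77 + 10  ⟹  10 = (1)·87 + (-1)·77
77 = 7 × 10 + 7  ⟹  7 = (-7)·87 + (8)·77
10 = 1 × 7 + 3  ⟹  3 = (8)·87 + (-9)·77
7 = 2 × 3 + 1  ⟹  1 = (-23)·87 + (26)·77
So (26)·77 ≡ 1 (mod 87), i.e. 77^(-1) ≡ 26 (mod 87).
x ≡ 26 × 63 = 1638 ≡ 72 (mod 87).
Check: 77 × 72 = 5544 ≡ 63 (mod 87).
Unique solution: x ≡ 72 (mod 87)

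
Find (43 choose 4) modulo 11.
1

Using Lucas' theorem:
Write n=43 and k=4 in base 11:
n in base 11: [3, 10]
k in base 11: [0, 4]
C(43,4) mod 11 = ∏ C(n_i, k_i) mod 11
Digit binomials (mod 11): C(3,0) = 1; C(10,4) = 210 ≡ 1
Product: 1 × 1 = 1 ≡ 1 (mod 11)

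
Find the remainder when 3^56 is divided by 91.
9

Repeated squaring. Binary of 56 = 111000.
3^1 ≡ 3 (mod 91); 3^2 ≡ 9 (mod 91); 3^4 ≡ 81 (mod 91); 3^8 ≡ 9 (mod 91); 3^16 ≡ 81 (mod 91); 3^32 ≡ 9 (mod 91)
3^56 = 3^8 × 3^16 × 3^32 ≡ 9 (mod 91)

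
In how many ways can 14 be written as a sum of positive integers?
135

p(n) counts ways to write n as a sum of positive integers (order ignored).
Euler's pentagonal recurrence: p(k) = p(k-1) + p(k-2) - p(k-5) - p(k-7) + p(k-12) + p(k-15) - ... (offsets j(3j∓1)/2, signs ++--, p(0)=1, p(<0)=0).
DP table for k = 0..13: p(0)=1, p(1)=1, p(2)=2, p(3)=3, p(4)=5, p(5)=7, p(6)=11, p(7)=15, p(8)=22, p(9)=30, p(10)=42, p(11)=56, p(12)=77, p(13)=101.
Final step: p(14) = p(13) + p(12) - p(9) - p(7) + p(2)
= 101 + 77 - 30 - 15 + 2
= 135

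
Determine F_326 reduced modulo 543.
242

Matrix identity: Q^n = [[F_(n+1), F_n], [F_n, F_(n-1)]] with Q = [[1,1],[1,0]].
n = 326 = 101000110₂. Square-and-multiply, entries mod 543:
Q^1 = [[1,1],[1,0]]
Q^2 = (Q^1)² = [[2,1],[1,1]]
Q^5 = (Q^2)²·Q = [[8,5],[5,3]]
Q^10 = (Q^5)² = [[89,55],[55,34]]
Q^20 = (Q^10)² = [[86,249],[249,380]]
Q^40 = (Q^20)² = [[436,375],[375,61]]
Q^81 = (Q^40)²·Q = [[160,34],[34,126]]
Q^163 = (Q^81)²·Q = [[99,149],[149,493]]
Q^326 = (Q^163)² = [[508,242],[242,266]]
F_326 mod 543 = Q^326[0][1] = 242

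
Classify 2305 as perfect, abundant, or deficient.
deficient

Proper divisors of 2305: sum = 1 + 5 + 461 = 467
Since 467 < 2305, 2305 is deficient.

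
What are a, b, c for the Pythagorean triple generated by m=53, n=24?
(2233, 2544, 3385)

Euclid's formula: a = m² - n², b = 2mn, c = m² + n²
m = 53, n = 24
a = 53² - 24² = 2809 - 576 = 2233
b = 2 × 53 × 24 = 2544
c = 53² + 24² = 2809 + 576 = 3385
Verification: 2233² + 2544² = 4986289 + 6471936 = 11458225 = 3385² ✓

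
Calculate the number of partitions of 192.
1987276856363

p(n) counts ways to write n as a sum of positive integers (order ignored).
Euler's pentagonal recurrence: p(k) = p(k-1) + p(k-2) - p(k-5) - p(k-7) + p(k-12) + p(k-15) - ... (offsets j(3j∓1)/2, signs ++--, p(0)=1, p(<0)=0).
DP table for k = 0..191: p(0)=1, p(1)=1, p(2)=2, p(3)=3, p(4)=5, p(5)=7, p(6)=11, p(7)=15, p(8)=22, p(9)=30, p(10)=42, p(11)=56, p(12)=77, p(13)=101, p(14)=135, p(15)=176, p(16)=231, p(17)=297, p(18)=385, p(19)=490, p(20)=627, p(21)=792, p(22)=1002, p(23)=1255, p(24)=1575, p(25)=1958, p(26)=2436, p(27)=3010, p(28)=3718, p(29)=4565, p(30)=5604, p(31)=6842, p(32)=8349, p(33)=10143, p(34)=12310, p(35)=14883, p(36)=17977, p(37)=21637, p(38)=26015, p(39)=31185, p(40)=37338, p(41)=44583, p(42)=53174, p(43)=63261, p(44)=75175, p(45)=89134, p(46)=105558, p(47)=124754, p(48)=147273, p(49)=173525, p(50)=204226, p(51)=239943, p(52)=281589, p(53)=329931, p(54)=386155, p(55)=451276, p(56)=526823, p(57)=614154, p(58)=715220, p(59)=831820, p(60)=966467, p(61)=1121505, p(62)=1300156, p(63)=1505499, p(64)=1741630, p(65)=2012558, p(66)=2323520, p(67)=2679689, p(68)=3087735, p(69)=3554345, p(70)=4087968, p(71)=4697205, p(72)=5392783, p(73)=6185689, p(74)=7089500, p(75)=8118264, p(76)=9289091, p(77)=10619863, p(78)=12132164, p(79)=13848650, p(80)=15796476, p(81)=18004327, p(82)=20506255, p(83)=23338469, p(84)=26543660, p(85)=30167357, p(86)=34262962, p(87)=38887673, p(88)=44108109, p(89)=49995925, p(90)=56634173, p(91)=64112359, p(92)=72533807, p(93)=82010177, p(94)=92669720, p(95)=104651419, p(96)=118114304, p(97)=133230930, p(98)=150198136, p(99)=169229875, p(100)=190569292, p(101)=214481126, p(102)=241265379, p(103)=271248950, p(104)=304801365, p(105)=342325709, p(106)=384276336, p(107)=431149389, p(108)=483502844, p(109)=541946240, p(110)=607163746, p(111)=679903203, p(112)=761002156, p(113)=851376628, p(114)=952050665, p(115)=1064144451, p(116)=1188908248, p(117)=1327710076, p(118)=1482074143, p(119)=1653668665, p(120)=1844349560, p(121)=2056148051, p(122)=2291320912, p(123)=2552338241, p(124)=2841940500, p(125)=3163127352, p(126)=3519222692, p(127)=3913864295, p(128)=4351078600, p(129)=4835271870, p(130)=5371315400, p(131)=5964539504, p(132)=6620830889, p(133)=7346629512, p(134)=8149040695, p(135)=9035836076, p(136)=10015581680, p(137)=11097645016, p(138)=12292341831, p(139)=13610949895, p(140)=15065878135, p(141)=16670689208, p(142)=18440293320, p(143)=20390982757, p(144)=22540654445, p(145)=24908858009, p(146)=27517052599, p(147)=30388671978, p(148)=33549419497, p(149)=37027355200, p(150)=40853235313, p(151)=45060624582, p(152)=49686288421, p(153)=54770336324, p(154)=60356673280, p(155)=66493182097, p(156)=73232243759, p(157)=80630964769, p(158)=88751778802, p(159)=97662728555, p(160)=107438159466, p(161)=118159068427, p(162)=129913904637, p(163)=142798995930, p(164)=156919475295, p(165)=172389800255, p(166)=189334822579, p(167)=207890420102, p(168)=228204732751, p(169)=250438925115, p(170)=274768617130, p(171)=301384802048, p(172)=330495499613, p(173)=362326859895, p(174)=397125074750, p(175)=435157697830, p(176)=476715857290, p(177)=522115831195, p(178)=571701605655, p(179)=625846753120, p(180)=684957390936, p(181)=749474411781, p(182)=819876908323, p(183)=896684817527, p(184)=980462880430, p(185)=1071823774337, p(186)=1171432692373, p(187)=1280011042268, p(188)=1398341745571, p(189)=1527273599625, p(190)=1667727404093, p(191)=1820701100652.
Final step: p(192) = p(191) + p(190) - p(187) - p(185) + p(180) + p(177) - p(170) - p(166) + p(157) + p(152) - p(141) - p(135) + p(122) + p(115) - p(100) - p(92) + p(75) + p(66) - p(47) - p(37) + p(16) + p(5)
= 1820701100652 + 1667727404093 - 1280011042268 - 1071823774337 + 684957390936 + 522115831195 - 274768617130 - 189334822579 + 80630964769 + 49686288421 - 16670689208 - 9035836076 + 2291320912 + 1064144451 - 190569292 - 72533807 + 8118264 + 2323520 - 124754 - 21637 + 231 + 7
= 1987276856363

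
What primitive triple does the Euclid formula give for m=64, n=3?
(4087, 384, 4105)

Euclid's formula: a = m² - n², b = 2mn, c = m² + n²
m = 64, n = 3
a = 64² - 3² = 4096 - 9 = 4087
b = 2 × 64 × 3 = 384
c = 64² + 3² = 4096 + 9 = 4105
Verification: 4087² + 384² = 16703569 + 147456 = 16851025 = 4105² ✓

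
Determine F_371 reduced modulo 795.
464

Matrix identity: Q^n = [[F_(n+1), F_n], [F_n, F_(n-1)]] with Q = [[1,1],[1,0]].
n = 371 = 101110011₂. Square-and-multiply, entries mod 795:
Q^1 = [[1,1],[1,0]]
Q^2 = (Q^1)² = [[2,1],[1,1]]
Q^5 = (Q^2)²·Q = [[8,5],[5,3]]
Q^11 = (Q^5)²·Q = [[144,89],[89,55]]
Q^23 = (Q^11)²·Q = [[258,37],[37,221]]
Q^46 = (Q^23)² = [[358,233],[233,125]]
Q^92 = (Q^46)² = [[398,444],[444,749]]
Q^185 = (Q^92)²·Q = [[643,175],[175,468]]
Q^371 = (Q^185)²·Q = [[114,464],[464,445]]
F_371 mod 795 = Q^371[0][1] = 464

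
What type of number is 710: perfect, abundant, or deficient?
deficient

Proper divisors of 710: sum = 1 + 2 + 5 + 10 + 71 + 142 + 355 = 586
Since 586 < 710, 710 is deficient.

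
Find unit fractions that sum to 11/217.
1/20 + 1/1447 + 1/6279980

Greedy algorithm:
11/217: ceiling(217/11) = 20, use 1/20
3/4340: ceiling(4340/3) = 1447, use 1/1447
1/6279980: ceiling(6279980/1) = 6279980, use 1/6279980
Result: 11/217 = 1/20 + 1/1447 + 1/6279980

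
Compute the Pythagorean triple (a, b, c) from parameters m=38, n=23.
(915, 1748, 1973)

Euclid's formula: a = m² - n², b = 2mn, c = m² + n²
m = 38, n = 23
a = 38² - 23² = 1444 - 529 = 915
b = 2 × 38 × 23 = 1748
c = 38² + 23² = 1444 + 529 = 1973
Verification: 915² + 1748² = 837225 + 3055504 = 3892729 = 1973² ✓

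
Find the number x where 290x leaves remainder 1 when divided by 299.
166

gcd(290, 299) = 1, so the inverse exists.
Extended Euclidean algorithm on (299, 290):
299 = 1 × 290 + 9  ⟹  9 = (1)·299 + (-1)·290
290 = 32 × 9 + 2  ⟹  2 = (-32)·299 + (33)·290
9 = 4 × 2 + 1  ⟹  1 = (129)·299 + (-133)·290
So (-133)·290 ≡ 1 (mod 299), i.e. 290^(-1) ≡ -133 ≡ 166 (mod 299).
Check: 290 × 166 = 48140 ≡ 1 (mod 299)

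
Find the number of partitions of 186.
1171432692373

p(n) counts ways to write n as a sum of positive integers (order ignored).
Euler's pentagonal recurrence: p(k) = p(k-1) + p(k-2) - p(k-5) - p(k-7) + p(k-12) + p(k-15) - ... (offsets j(3j∓1)/2, signs ++--, p(0)=1, p(<0)=0).
DP table for k = 0..185: p(0)=1, p(1)=1, p(2)=2, p(3)=3, p(4)=5, p(5)=7, p(6)=11, p(7)=15, p(8)=22, p(9)=30, p(10)=42, p(11)=56, p(12)=77, p(13)=101, p(14)=135, p(15)=176, p(16)=231, p(17)=297, p(18)=385, p(19)=490, p(20)=627, p(21)=792, p(22)=1002, p(23)=1255, p(24)=1575, p(25)=1958, p(26)=2436, p(27)=3010, p(28)=3718, p(29)=4565, p(30)=5604, p(31)=6842, p(32)=8349, p(33)=10143, p(34)=12310, p(35)=14883, p(36)=17977, p(37)=21637, p(38)=26015, p(39)=31185, p(40)=37338, p(41)=44583, p(42)=53174, p(43)=63261, p(44)=75175, p(45)=89134, p(46)=105558, p(47)=124754, p(48)=147273, p(49)=173525, p(50)=204226, p(51)=239943, p(52)=281589, p(53)=329931, p(54)=386155, p(55)=451276, p(56)=526823, p(57)=614154, p(58)=715220, p(59)=831820, p(60)=966467, p(61)=1121505, p(62)=1300156, p(63)=1505499, p(64)=1741630, p(65)=2012558, p(66)=2323520, p(67)=2679689, p(68)=3087735, p(69)=3554345, p(70)=4087968, p(71)=4697205, p(72)=5392783, p(73)=6185689, p(74)=7089500, p(75)=8118264, p(76)=9289091, p(77)=10619863, p(78)=12132164, p(79)=13848650, p(80)=15796476, p(81)=18004327, p(82)=20506255, p(83)=23338469, p(84)=26543660, p(85)=30167357, p(86)=34262962, p(87)=38887673, p(88)=44108109, p(89)=49995925, p(90)=56634173, p(91)=64112359, p(92)=72533807, p(93)=82010177, p(94)=92669720, p(95)=104651419, p(96)=118114304, p(97)=133230930, p(98)=150198136, p(99)=169229875, p(100)=190569292, p(101)=214481126, p(102)=241265379, p(103)=271248950, p(104)=304801365, p(105)=342325709, p(106)=384276336, p(107)=431149389, p(108)=483502844, p(109)=541946240, p(110)=607163746, p(111)=679903203, p(112)=761002156, p(113)=851376628, p(114)=952050665, p(115)=1064144451, p(116)=1188908248, p(117)=1327710076, p(118)=1482074143, p(119)=1653668665, p(120)=1844349560, p(121)=2056148051, p(122)=2291320912, p(123)=2552338241, p(124)=2841940500, p(125)=3163127352, p(126)=3519222692, p(127)=3913864295, p(128)=4351078600, p(129)=4835271870, p(130)=5371315400, p(131)=5964539504, p(132)=6620830889, p(133)=7346629512, p(134)=8149040695, p(135)=9035836076, p(136)=10015581680, p(137)=11097645016, p(138)=12292341831, p(139)=13610949895, p(140)=15065878135, p(141)=16670689208, p(142)=18440293320, p(143)=20390982757, p(144)=22540654445, p(145)=24908858009, p(146)=27517052599, p(147)=30388671978, p(148)=33549419497, p(149)=37027355200, p(150)=40853235313, p(151)=45060624582, p(152)=49686288421, p(153)=54770336324, p(154)=60356673280, p(155)=66493182097, p(156)=73232243759, p(157)=80630964769, p(158)=88751778802, p(159)=97662728555, p(160)=107438159466, p(161)=118159068427, p(162)=129913904637, p(163)=142798995930, p(164)=156919475295, p(165)=172389800255, p(166)=189334822579, p(167)=207890420102, p(168)=228204732751, p(169)=250438925115, p(170)=274768617130, p(171)=301384802048, p(172)=330495499613, p(173)=362326859895, p(174)=397125074750, p(175)=435157697830, p(176)=476715857290, p(177)=522115831195, p(178)=571701605655, p(179)=625846753120, p(180)=684957390936, p(181)=749474411781, p(182)=819876908323, p(183)=896684817527, p(184)=980462880430, p(185)=1071823774337.
Final step: p(186) = p(185) + p(184) - p(181) - p(179) + p(174) + p(171) - p(164) - p(160) + p(151) + p(146) - p(135) - p(129) + p(116) + p(109) - p(94) - p(86) + p(69) + p(60) - p(41) - p(31) + p(10)
= 1071823774337 + 980462880430 - 749474411781 - 625846753120 + 397125074750 + 301384802048 - 156919475295 - 107438159466 + 45060624582 + 27517052599 - 9035836076 - 4835271870 + 1188908248 + 541946240 - 92669720 - 34262962 + 3554345 + 966467 - 44583 - 6842 + 42
= 1171432692373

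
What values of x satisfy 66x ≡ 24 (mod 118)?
x ≡ 54 (mod 59)

gcd(66, 118) = 2, which divides 24, so solutions exist.
Divide through by 2: 33x ≡ 12 (mod 59).
Find 33^(-1) mod 59 by the extended Euclidean algorithm:
59 = 1 × 33 + 26  ⟹  26 = (1)·59 + (-1)·33
33 = 1 × 26 + 7  ⟹  7 = (-1)·59 + (2)·33
26 = 3 × 7 + 5  ⟹  5 = (4)·59 + (-7)·33
7 = 1 × 5 + 2  ⟹  2 = (-5)·59 + (9)·33
5 = 2 × 2 + 1  ⟹  1 = (14)·59 + (-25)·33
So (-25)·33 ≡ 1 (mod 59), i.e. 33^(-1) ≡ -25 ≡ 34 (mod 59).
x ≡ 34 × 12 = 408 ≡ 54 (mod 59).
Check: 66 × 54 = 3564 ≡ 24 (mod 118).
x ≡ 54 (mod 59), giving 2 solutions mod 118.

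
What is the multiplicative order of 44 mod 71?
70

71 is prime, so ord(44) divides φ(71) = 70.
Divisors of 70: 1, 2, 5, 7, 10, 14, 35, 70.
Repeated squaring: 44^1 ≡ 44, 44^2 ≡ 19, 44^4 ≡ 6, 44^8 ≡ 36, 44^16 ≡ 18, 44^32 ≡ 40, 44^64 ≡ 38 (mod 71).
Test 44^d mod 71 for each divisor d in increasing order:
44^1 ≡ 44
44^2 ≡ 19
44^5 = 44^4·44^1 ≡ 51
44^7 = 44^4·44^2·44^1 ≡ 46
44^10 = 44^8·44^2 ≡ 45
44^14 = 44^8·44^4·44^2 ≡ 57
44^35 = 44^32·44^2·44^1 ≡ 70
44^70 = 44^64·44^4·44^2 ≡ 1  ← first divisor giving 1
The order is 70.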